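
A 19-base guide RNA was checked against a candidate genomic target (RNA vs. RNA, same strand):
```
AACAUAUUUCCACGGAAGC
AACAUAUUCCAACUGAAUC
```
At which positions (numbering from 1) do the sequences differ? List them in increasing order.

Scanning 1-based: 9: U/C; 11: C/A; 14: G/U; 18: G/U.

9, 11, 14, 18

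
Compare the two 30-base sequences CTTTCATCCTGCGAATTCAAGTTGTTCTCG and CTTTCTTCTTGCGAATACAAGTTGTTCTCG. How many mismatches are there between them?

3

Comparing position by position, 3 positions differ: 6 (A/T), 9 (C/T), 17 (T/A).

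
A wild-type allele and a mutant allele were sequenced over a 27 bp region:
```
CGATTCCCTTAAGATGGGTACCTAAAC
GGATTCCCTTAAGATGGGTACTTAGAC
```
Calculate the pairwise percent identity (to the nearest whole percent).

3 positions differ (1, 22, 25), so 24 of 27 match: 24/27 = 88.89%.

89%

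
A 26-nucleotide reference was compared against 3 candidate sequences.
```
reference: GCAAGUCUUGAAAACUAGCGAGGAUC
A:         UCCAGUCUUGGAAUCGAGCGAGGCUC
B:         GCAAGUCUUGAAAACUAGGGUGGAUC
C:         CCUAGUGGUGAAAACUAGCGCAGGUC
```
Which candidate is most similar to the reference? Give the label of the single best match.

Hamming distances to reference — A: 6; B: 2; C: 7.
Smallest is B with 2 mismatches.

B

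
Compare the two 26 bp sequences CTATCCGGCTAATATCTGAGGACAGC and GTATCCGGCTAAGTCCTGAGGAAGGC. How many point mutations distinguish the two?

6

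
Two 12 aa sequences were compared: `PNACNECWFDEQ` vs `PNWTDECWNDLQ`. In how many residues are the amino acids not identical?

5

Mismatches (1-based): residue 3: A→W; residue 4: C→T; residue 5: N→D; residue 9: F→N; residue 11: E→L.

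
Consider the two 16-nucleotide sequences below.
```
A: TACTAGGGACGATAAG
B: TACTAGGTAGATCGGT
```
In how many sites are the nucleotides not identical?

8

Comparing position by position, 8 sites differ: 8 (G/T), 10 (C/G), 11 (G/A), 12 (A/T), 13 (T/C), 14 (A/G), 15 (A/G), 16 (G/T).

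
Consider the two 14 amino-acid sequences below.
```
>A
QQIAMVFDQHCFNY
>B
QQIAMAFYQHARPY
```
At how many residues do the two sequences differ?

5

Mismatches (1-based): residue 6: V→A; residue 8: D→Y; residue 11: C→A; residue 12: F→R; residue 13: N→P.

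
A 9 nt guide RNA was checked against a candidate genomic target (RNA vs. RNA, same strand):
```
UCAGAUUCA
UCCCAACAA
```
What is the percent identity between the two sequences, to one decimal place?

44.4%

Mismatches at positions 3, 4, 6, 7, 8 (1-based): 5 of 9.
Identical positions: 4/9 = 44.44% → 44.4%.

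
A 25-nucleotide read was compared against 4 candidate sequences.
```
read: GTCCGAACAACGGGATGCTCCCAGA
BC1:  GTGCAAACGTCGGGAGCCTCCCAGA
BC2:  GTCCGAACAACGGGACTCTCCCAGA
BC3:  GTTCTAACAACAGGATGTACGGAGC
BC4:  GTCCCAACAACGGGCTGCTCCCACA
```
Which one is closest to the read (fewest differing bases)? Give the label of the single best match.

BC2

Hamming distances to read — BC1: 6; BC2: 2; BC3: 8; BC4: 3.
Smallest is BC2 with 2 mismatches.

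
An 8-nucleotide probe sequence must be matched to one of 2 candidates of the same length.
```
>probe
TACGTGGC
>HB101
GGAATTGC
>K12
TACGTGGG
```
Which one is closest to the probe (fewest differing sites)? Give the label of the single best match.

K12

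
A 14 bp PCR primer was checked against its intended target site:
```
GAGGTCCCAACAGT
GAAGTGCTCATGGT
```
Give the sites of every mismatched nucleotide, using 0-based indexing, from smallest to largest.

Scanning 0-based: 2: G/A; 5: C/G; 7: C/T; 8: A/C; 10: C/T; 11: A/G.

2, 5, 7, 8, 10, 11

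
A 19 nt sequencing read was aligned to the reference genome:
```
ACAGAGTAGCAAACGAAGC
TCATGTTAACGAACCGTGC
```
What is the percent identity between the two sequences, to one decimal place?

52.6%

Mismatches at positions 1, 4, 5, 6, 9, 11, 15, 16, 17 (1-based): 9 of 19.
Identical positions: 10/19 = 52.63% → 52.6%.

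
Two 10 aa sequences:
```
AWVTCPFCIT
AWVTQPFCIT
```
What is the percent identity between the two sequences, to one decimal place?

90.0%

Mismatch at position 5 (1-based): 1 of 10.
Identical positions: 9/10 = 90% → 90.0%.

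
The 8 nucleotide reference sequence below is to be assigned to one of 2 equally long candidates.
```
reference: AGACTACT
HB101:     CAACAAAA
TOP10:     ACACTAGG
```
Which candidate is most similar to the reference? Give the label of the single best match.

TOP10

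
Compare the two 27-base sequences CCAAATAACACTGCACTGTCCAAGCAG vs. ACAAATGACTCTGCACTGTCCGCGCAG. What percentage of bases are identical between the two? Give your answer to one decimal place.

81.5%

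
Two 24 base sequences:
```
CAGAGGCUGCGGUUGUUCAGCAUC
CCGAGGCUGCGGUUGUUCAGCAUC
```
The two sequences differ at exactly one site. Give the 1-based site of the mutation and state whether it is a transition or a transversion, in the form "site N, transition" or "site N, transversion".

site 2, transversion

Site 2 changes A→C. A is a purine and C is a pyrimidine, so this is a transversion.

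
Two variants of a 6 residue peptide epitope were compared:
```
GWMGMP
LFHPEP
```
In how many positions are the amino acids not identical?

Mismatches (1-based): position 1: G→L; position 2: W→F; position 3: M→H; position 4: G→P; position 5: M→E.

5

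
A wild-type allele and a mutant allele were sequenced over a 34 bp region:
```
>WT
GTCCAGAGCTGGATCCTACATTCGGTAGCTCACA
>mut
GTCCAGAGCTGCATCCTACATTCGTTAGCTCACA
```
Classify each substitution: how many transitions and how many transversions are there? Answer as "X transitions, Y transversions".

Mismatches (1-based):
position 12: G→C (purine→pyrimidine, transversion)
position 25: G→T (purine→pyrimidine, transversion)

0 transitions, 2 transversions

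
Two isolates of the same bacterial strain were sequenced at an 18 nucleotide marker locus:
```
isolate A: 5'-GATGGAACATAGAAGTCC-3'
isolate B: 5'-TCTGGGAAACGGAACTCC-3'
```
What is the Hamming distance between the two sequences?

7

The sequences differ at positions 1, 2, 6, 8, 10, 11, 15 (1-based) — 7 in total.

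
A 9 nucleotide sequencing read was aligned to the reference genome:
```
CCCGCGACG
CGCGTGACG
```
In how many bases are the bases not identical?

Mismatches (1-based): base 2: C→G; base 5: C→T.

2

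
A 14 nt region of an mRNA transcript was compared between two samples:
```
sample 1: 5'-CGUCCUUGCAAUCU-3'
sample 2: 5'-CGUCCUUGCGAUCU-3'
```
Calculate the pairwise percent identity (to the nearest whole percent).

93%

Mismatch at position 10 (1-based): 1 of 14.
Identical positions: 13/14 = 92.86% → 93%.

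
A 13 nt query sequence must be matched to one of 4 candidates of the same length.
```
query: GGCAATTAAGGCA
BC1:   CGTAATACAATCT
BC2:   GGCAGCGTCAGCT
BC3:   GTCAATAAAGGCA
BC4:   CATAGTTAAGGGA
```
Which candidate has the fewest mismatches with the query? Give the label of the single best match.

Hamming distances to query — BC1: 7; BC2: 7; BC3: 2; BC4: 5.
Smallest is BC3 with 2 mismatches.

BC3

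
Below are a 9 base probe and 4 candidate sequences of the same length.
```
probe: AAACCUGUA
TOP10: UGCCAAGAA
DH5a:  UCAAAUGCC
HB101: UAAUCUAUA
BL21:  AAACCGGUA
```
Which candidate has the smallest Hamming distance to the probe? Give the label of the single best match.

BL21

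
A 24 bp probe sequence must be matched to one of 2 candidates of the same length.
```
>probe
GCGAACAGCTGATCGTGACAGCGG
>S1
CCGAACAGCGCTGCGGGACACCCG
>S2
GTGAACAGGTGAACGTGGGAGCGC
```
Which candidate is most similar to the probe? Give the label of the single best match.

S2

S1 differs at 8 bases; S2 differs at 6 bases. The closest is S2.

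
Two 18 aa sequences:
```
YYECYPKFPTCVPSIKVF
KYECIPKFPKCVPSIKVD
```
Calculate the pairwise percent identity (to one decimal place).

77.8%

4 positions differ (1, 5, 10, 18), so 14 of 18 match: 14/18 = 77.78%.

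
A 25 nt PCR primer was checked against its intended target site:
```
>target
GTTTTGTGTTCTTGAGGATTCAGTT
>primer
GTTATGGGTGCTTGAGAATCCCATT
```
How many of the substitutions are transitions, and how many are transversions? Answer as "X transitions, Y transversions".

Transitions (purine↔purine or pyrimidine↔pyrimidine): 17 G→A, 20 T→C, 23 G→A.
Transversions (purine↔pyrimidine): 4 T→A, 7 T→G, 10 T→G, 22 A→C.

3 transitions, 4 transversions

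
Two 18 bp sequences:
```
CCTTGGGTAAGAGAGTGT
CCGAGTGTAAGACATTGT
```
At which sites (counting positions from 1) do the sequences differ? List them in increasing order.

3, 4, 6, 13, 15

Scanning 1-based: 3: T/G; 4: T/A; 6: G/T; 13: G/C; 15: G/T.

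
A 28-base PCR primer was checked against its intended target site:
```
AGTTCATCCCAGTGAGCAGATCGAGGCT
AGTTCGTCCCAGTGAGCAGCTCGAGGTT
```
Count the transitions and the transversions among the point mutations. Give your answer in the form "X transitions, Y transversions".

Mismatches (1-based):
base 6: A→G (purine→purine, transition)
base 20: A→C (purine→pyrimidine, transversion)
base 27: C→T (pyrimidine→pyrimidine, transition)

2 transitions, 1 transversion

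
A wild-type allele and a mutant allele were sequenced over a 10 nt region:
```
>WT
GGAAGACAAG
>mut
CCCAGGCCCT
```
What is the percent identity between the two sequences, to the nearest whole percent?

7 positions differ (1, 2, 3, 6, 8, 9, 10), so 3 of 10 match: 3/10 = 30%.

30%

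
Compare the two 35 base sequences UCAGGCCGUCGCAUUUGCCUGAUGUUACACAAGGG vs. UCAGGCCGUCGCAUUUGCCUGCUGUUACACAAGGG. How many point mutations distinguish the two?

1

Comparing position by position, 1 site differs: 22 (A/C).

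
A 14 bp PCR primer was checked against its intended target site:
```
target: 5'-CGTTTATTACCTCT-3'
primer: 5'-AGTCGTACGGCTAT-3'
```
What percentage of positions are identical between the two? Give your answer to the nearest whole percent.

9 positions differ (1, 4, 5, 6, 7, 8, 9, 10, 13), so 5 of 14 match: 5/14 = 35.71%.

36%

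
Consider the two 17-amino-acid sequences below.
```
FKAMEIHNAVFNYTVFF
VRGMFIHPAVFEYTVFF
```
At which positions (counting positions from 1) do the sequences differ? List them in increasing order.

1, 2, 3, 5, 8, 12

Differences at position 1 (F→V), position 2 (K→R), position 3 (A→G), position 5 (E→F), position 8 (N→P), position 12 (N→E).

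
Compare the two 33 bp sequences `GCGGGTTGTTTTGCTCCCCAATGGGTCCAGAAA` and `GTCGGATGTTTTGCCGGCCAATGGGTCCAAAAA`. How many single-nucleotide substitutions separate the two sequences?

The sequences differ at bases 2, 3, 6, 15, 16, 17, 30 (1-based) — 7 in total.

7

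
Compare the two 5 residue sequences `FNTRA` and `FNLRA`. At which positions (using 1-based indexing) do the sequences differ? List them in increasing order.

Differences at position 3 (T→L).

3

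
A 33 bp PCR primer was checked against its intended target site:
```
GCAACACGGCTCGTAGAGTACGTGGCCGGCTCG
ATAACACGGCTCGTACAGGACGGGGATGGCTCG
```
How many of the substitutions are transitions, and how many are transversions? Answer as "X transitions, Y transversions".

Mismatches (1-based):
base 1: G→A (purine→purine, transition)
base 2: C→T (pyrimidine→pyrimidine, transition)
base 16: G→C (purine→pyrimidine, transversion)
base 19: T→G (pyrimidine→purine, transversion)
base 23: T→G (pyrimidine→purine, transversion)
base 26: C→A (pyrimidine→purine, transversion)
base 27: C→T (pyrimidine→pyrimidine, transition)

3 transitions, 4 transversions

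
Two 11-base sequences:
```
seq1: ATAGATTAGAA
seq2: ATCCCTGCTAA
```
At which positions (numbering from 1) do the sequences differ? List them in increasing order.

3, 4, 5, 7, 8, 9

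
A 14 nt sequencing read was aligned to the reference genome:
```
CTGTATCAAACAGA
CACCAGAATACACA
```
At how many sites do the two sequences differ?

7

Mismatches (1-based): site 2: T→A; site 3: G→C; site 4: T→C; site 6: T→G; site 7: C→A; site 9: A→T; site 13: G→C.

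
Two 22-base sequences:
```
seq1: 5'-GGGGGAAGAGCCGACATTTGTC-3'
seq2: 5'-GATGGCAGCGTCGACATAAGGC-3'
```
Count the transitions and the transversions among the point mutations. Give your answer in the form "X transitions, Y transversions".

2 transitions, 6 transversions

Transitions (purine↔purine or pyrimidine↔pyrimidine): 2 G→A, 11 C→T.
Transversions (purine↔pyrimidine): 3 G→T, 6 A→C, 9 A→C, 18 T→A, 19 T→A, 21 T→G.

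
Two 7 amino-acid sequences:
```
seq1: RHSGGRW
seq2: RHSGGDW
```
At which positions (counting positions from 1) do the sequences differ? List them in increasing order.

Differences at position 6 (R→D).

6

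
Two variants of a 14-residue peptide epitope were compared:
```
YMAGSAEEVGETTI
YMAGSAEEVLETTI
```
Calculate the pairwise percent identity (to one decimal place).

92.9%

Mismatch at position 10 (1-based): 1 of 14.
Identical positions: 13/14 = 92.86% → 92.9%.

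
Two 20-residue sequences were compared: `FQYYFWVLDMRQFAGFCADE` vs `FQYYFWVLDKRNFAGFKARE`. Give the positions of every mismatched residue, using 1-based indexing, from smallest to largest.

10, 12, 17, 19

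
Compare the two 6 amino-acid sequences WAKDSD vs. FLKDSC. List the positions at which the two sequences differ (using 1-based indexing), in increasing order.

Differences at position 1 (W→F), position 2 (A→L), position 6 (D→C).

1, 2, 6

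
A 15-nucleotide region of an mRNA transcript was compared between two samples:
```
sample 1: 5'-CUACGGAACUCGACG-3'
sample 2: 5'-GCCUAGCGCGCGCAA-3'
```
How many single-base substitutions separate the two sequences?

Comparing position by position, 11 bases differ: 1 (C/G), 2 (U/C), 3 (A/C), 4 (C/U), 5 (G/A), 7 (A/C), 8 (A/G), 10 (U/G), 13 (A/C), 14 (C/A), 15 (G/A).

11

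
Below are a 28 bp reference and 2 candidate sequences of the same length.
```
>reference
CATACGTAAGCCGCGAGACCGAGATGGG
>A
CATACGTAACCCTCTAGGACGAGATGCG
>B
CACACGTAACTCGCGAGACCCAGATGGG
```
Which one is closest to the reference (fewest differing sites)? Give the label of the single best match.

A differs at 6 sites; B differs at 4 sites. The closest is B.

B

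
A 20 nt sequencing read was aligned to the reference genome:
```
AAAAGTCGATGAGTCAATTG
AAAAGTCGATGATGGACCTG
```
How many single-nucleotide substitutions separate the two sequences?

The sequences differ at bases 13, 14, 15, 17, 18 (1-based) — 5 in total.

5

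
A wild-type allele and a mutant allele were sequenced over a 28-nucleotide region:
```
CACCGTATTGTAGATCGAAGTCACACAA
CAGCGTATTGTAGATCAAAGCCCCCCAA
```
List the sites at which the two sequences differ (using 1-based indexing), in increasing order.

3, 17, 21, 23, 25

Differences at site 3 (C→G), site 17 (G→A), site 21 (T→C), site 23 (A→C), site 25 (A→C).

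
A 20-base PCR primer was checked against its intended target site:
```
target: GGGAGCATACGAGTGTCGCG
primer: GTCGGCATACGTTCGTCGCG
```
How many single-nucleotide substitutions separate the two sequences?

Mismatches (1-based): site 2: G→T; site 3: G→C; site 4: A→G; site 12: A→T; site 13: G→T; site 14: T→C.

6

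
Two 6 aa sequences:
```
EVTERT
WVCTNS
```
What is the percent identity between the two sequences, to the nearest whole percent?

5 positions differ (1, 3, 4, 5, 6), so 1 of 6 match: 1/6 = 16.67%.

17%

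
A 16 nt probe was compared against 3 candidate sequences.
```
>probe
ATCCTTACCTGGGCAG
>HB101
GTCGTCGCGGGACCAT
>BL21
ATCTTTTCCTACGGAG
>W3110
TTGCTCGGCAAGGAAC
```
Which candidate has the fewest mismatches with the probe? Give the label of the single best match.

BL21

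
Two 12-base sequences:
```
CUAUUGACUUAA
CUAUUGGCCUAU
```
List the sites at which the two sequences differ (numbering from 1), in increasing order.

7, 9, 12

Scanning 1-based: 7: A/G; 9: U/C; 12: A/U.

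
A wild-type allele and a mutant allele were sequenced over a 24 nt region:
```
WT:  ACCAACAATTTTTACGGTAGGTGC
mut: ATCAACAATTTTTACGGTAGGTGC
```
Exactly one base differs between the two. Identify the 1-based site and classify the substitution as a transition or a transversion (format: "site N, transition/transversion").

The sequences differ only at site 2: C→T (pyrimidine→pyrimidine), a transition.

site 2, transition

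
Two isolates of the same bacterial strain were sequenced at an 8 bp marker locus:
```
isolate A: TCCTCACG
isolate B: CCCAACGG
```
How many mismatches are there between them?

5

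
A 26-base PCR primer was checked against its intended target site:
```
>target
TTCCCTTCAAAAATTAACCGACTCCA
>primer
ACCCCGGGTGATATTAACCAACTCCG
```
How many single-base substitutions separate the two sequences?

Comparing position by position, 10 positions differ: 1 (T/A), 2 (T/C), 6 (T/G), 7 (T/G), 8 (C/G), 9 (A/T), 10 (A/G), 12 (A/T), 20 (G/A), 26 (A/G).

10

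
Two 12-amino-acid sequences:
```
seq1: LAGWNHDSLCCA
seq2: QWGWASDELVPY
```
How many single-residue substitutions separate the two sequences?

Comparing position by position, 8 positions differ: 1 (L/Q), 2 (A/W), 5 (N/A), 6 (H/S), 8 (S/E), 10 (C/V), 11 (C/P), 12 (A/Y).

8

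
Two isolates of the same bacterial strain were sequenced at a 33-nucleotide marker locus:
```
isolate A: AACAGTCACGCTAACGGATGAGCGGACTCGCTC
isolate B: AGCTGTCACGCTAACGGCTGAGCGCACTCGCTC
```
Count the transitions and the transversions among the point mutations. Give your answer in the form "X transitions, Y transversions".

1 transition, 3 transversions

Transitions (purine↔purine or pyrimidine↔pyrimidine): 2 A→G.
Transversions (purine↔pyrimidine): 4 A→T, 18 A→C, 25 G→C.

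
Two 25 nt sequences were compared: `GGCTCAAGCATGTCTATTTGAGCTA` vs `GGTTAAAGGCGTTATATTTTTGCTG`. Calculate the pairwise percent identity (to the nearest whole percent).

Mismatches at positions 3, 5, 9, 10, 11, 12, 14, 20, 21, 25 (1-based): 10 of 25.
Identical positions: 15/25 = 60% → 60%.

60%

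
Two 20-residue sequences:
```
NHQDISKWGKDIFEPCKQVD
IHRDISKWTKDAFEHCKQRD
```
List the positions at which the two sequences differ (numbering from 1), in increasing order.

Differences at position 1 (N→I), position 3 (Q→R), position 9 (G→T), position 12 (I→A), position 15 (P→H), position 19 (V→R).

1, 3, 9, 12, 15, 19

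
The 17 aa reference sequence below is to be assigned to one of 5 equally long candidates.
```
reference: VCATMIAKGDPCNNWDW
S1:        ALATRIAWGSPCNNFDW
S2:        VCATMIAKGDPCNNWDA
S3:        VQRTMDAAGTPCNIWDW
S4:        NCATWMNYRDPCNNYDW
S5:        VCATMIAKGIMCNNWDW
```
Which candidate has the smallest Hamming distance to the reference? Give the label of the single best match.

S1 differs at 6 positions; S2 differs at 1 position; S3 differs at 6 positions; S4 differs at 7 positions; S5 differs at 2 positions. The closest is S2.

S2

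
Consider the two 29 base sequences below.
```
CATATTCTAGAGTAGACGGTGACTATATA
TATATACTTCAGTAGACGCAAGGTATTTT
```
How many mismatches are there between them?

11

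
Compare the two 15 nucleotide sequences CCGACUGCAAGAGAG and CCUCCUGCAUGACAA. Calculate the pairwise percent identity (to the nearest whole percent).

5 positions differ (3, 4, 10, 13, 15), so 10 of 15 match: 10/15 = 66.67%.

67%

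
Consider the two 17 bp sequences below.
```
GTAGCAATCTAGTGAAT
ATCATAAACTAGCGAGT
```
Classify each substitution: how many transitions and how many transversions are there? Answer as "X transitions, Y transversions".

5 transitions, 2 transversions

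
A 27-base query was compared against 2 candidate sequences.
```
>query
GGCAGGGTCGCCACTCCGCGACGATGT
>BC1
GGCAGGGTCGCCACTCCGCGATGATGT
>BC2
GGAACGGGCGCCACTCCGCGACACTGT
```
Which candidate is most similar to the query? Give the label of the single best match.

BC1 differs at 1 site; BC2 differs at 5 sites. The closest is BC1.

BC1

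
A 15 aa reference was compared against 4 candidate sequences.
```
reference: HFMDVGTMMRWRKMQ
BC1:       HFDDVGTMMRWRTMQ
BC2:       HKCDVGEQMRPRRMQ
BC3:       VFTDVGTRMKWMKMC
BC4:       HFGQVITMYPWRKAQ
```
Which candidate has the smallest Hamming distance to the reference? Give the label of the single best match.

BC1 differs at 2 residues; BC2 differs at 6 residues; BC3 differs at 6 residues; BC4 differs at 6 residues. The closest is BC1.

BC1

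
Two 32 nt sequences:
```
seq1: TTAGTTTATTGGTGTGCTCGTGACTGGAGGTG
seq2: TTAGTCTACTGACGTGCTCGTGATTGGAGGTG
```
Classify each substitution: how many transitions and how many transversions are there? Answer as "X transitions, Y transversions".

5 transitions, 0 transversions

Transitions (purine↔purine or pyrimidine↔pyrimidine): 6 T→C, 9 T→C, 12 G→A, 13 T→C, 24 C→T.
Transversions (purine↔pyrimidine): none.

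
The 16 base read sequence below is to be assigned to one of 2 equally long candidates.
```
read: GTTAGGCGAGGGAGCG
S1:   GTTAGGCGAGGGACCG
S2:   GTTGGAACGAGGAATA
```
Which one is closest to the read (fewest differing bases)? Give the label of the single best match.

S1

Hamming distances to read — S1: 1; S2: 9.
Smallest is S1 with 1 mismatch.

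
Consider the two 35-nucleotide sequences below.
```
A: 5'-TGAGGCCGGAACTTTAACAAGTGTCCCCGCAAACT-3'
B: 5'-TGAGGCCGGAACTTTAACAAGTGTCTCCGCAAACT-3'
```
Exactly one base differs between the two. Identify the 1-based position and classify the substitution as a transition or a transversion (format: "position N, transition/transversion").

Position 26 changes C→T. C is a pyrimidine and T is a pyrimidine, so this is a transition.

position 26, transition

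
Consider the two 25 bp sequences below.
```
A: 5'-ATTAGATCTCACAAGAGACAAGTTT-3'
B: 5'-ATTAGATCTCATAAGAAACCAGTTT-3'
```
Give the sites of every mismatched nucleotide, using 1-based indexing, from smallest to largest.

Differences at site 12 (C→T), site 17 (G→A), site 20 (A→C).

12, 17, 20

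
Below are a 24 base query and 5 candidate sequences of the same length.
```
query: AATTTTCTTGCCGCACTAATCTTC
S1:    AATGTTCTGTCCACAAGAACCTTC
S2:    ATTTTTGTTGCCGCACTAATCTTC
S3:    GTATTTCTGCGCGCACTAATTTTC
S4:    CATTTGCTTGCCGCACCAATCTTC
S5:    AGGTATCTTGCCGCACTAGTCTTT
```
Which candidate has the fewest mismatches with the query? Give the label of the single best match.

S1 differs at 7 bases; S2 differs at 2 bases; S3 differs at 7 bases; S4 differs at 3 bases; S5 differs at 5 bases. The closest is S2.

S2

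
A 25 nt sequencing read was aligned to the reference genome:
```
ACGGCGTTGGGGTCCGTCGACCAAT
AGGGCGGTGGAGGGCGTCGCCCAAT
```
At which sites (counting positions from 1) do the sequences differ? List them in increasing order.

2, 7, 11, 13, 14, 20

Scanning 1-based: 2: C/G; 7: T/G; 11: G/A; 13: T/G; 14: C/G; 20: A/C.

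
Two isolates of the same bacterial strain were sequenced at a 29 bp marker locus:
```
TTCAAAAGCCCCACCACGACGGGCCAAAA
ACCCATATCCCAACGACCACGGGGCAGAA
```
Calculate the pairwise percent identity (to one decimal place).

10 positions differ (1, 2, 4, 6, 8, 12, 15, 18, 24, 27), so 19 of 29 match: 19/29 = 65.52%.

65.5%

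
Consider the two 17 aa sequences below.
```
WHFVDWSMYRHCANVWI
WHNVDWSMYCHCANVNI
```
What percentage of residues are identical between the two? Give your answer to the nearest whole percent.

Mismatches at positions 3, 10, 16 (1-based): 3 of 17.
Identical positions: 14/17 = 82.35% → 82%.

82%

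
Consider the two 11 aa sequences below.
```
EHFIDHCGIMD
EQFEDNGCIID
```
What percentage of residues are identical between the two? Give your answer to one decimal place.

45.5%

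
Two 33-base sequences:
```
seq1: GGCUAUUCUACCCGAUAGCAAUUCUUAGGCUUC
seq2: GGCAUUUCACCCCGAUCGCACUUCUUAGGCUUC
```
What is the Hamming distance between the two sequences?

6

Mismatches (1-based): base 4: U→A; base 5: A→U; base 9: U→A; base 10: A→C; base 17: A→C; base 21: A→C.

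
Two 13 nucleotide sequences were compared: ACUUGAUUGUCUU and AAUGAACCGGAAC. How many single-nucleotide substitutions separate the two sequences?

Comparing position by position, 9 positions differ: 2 (C/A), 4 (U/G), 5 (G/A), 7 (U/C), 8 (U/C), 10 (U/G), 11 (C/A), 12 (U/A), 13 (U/C).

9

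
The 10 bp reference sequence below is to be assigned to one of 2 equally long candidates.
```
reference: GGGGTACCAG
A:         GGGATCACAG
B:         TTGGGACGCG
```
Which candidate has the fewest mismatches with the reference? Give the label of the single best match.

A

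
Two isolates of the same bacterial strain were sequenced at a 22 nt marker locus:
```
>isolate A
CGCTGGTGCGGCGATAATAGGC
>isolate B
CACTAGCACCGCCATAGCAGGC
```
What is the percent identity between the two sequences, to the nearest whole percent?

Mismatches at positions 2, 5, 7, 8, 10, 13, 17, 18 (1-based): 8 of 22.
Identical positions: 14/22 = 63.64% → 64%.

64%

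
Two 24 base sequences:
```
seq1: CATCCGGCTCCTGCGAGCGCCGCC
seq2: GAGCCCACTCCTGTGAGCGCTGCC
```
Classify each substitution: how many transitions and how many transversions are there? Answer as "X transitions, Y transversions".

3 transitions, 3 transversions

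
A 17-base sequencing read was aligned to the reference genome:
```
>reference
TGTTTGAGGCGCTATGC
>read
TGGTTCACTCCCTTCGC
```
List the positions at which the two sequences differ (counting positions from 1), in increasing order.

3, 6, 8, 9, 11, 14, 15

Scanning 1-based: 3: T/G; 6: G/C; 8: G/C; 9: G/T; 11: G/C; 14: A/T; 15: T/C.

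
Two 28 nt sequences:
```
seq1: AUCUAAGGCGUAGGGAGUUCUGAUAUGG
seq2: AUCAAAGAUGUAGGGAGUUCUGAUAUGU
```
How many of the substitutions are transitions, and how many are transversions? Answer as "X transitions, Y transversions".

Mismatches (1-based):
base 4: U→A (pyrimidine→purine, transversion)
base 8: G→A (purine→purine, transition)
base 9: C→U (pyrimidine→pyrimidine, transition)
base 28: G→U (purine→pyrimidine, transversion)

2 transitions, 2 transversions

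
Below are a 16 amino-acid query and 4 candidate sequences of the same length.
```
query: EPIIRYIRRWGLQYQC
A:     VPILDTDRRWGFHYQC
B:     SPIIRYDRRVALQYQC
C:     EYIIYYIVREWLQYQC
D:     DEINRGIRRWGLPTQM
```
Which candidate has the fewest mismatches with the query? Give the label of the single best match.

A differs at 7 positions; B differs at 4 positions; C differs at 5 positions; D differs at 7 positions. The closest is B.

B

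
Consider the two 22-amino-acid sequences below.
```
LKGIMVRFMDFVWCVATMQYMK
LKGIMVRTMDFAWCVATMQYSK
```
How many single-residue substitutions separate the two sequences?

3

The sequences differ at residues 8, 12, 21 (1-based) — 3 in total.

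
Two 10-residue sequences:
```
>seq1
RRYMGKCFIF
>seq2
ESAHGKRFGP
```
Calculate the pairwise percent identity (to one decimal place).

30.0%

Mismatches at positions 1, 2, 3, 4, 7, 9, 10 (1-based): 7 of 10.
Identical positions: 3/10 = 30% → 30.0%.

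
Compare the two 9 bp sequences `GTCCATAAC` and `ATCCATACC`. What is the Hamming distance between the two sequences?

2

Comparing position by position, 2 sites differ: 1 (G/A), 8 (A/C).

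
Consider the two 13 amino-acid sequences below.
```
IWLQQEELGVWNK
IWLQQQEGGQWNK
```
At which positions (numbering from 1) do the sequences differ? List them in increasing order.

6, 8, 10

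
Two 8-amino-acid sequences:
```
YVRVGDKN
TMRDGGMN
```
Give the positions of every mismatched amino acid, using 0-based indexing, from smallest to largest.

0, 1, 3, 5, 6

Differences at position 0 (Y→T), position 1 (V→M), position 3 (V→D), position 5 (D→G), position 6 (K→M).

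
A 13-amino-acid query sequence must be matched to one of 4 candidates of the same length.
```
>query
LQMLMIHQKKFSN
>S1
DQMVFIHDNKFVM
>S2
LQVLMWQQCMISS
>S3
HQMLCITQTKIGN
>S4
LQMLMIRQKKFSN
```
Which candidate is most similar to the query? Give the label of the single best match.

S4

Hamming distances to query — S1: 7; S2: 7; S3: 6; S4: 1.
Smallest is S4 with 1 mismatch.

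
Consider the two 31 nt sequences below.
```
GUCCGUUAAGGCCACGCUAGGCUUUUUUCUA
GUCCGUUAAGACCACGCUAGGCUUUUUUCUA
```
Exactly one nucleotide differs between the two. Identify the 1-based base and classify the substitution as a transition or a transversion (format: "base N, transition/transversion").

base 11, transition

Base 11 changes G→A. G is a purine and A is a purine, so this is a transition.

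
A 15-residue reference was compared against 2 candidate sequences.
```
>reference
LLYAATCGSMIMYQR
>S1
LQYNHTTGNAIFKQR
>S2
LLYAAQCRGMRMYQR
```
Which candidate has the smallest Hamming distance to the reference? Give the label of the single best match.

S2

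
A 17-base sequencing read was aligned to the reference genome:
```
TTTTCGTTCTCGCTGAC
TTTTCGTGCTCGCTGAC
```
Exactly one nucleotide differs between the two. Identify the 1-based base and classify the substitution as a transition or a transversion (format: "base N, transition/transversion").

base 8, transversion

The sequences differ only at base 8: T→G (pyrimidine→purine), a transversion.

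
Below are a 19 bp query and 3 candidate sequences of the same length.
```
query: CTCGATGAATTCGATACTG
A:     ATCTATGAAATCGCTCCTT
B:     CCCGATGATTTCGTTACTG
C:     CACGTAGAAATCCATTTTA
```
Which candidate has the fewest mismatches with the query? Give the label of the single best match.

Hamming distances to query — A: 6; B: 3; C: 8.
Smallest is B with 3 mismatches.

B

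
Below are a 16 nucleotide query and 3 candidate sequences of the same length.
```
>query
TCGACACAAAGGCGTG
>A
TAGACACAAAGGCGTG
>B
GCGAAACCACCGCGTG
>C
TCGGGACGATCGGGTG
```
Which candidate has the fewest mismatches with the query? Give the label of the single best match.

A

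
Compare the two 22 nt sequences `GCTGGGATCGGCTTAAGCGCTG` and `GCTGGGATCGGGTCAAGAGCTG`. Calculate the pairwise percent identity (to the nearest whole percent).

86%

3 positions differ (12, 14, 18), so 19 of 22 match: 19/22 = 86.36%.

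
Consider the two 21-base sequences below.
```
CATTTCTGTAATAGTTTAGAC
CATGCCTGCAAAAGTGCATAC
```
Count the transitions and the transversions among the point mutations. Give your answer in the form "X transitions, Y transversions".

3 transitions, 4 transversions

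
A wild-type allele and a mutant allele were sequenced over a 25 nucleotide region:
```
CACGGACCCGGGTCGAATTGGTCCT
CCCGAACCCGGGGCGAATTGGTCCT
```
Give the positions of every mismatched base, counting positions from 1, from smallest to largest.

2, 5, 13

Differences at position 2 (A→C), position 5 (G→A), position 13 (T→G).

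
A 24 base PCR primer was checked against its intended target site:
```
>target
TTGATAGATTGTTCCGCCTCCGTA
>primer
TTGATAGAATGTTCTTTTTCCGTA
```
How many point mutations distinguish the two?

5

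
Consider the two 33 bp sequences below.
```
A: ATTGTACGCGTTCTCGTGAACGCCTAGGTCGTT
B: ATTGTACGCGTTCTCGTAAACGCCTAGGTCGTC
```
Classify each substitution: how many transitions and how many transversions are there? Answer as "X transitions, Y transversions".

Transitions (purine↔purine or pyrimidine↔pyrimidine): 18 G→A, 33 T→C.
Transversions (purine↔pyrimidine): none.

2 transitions, 0 transversions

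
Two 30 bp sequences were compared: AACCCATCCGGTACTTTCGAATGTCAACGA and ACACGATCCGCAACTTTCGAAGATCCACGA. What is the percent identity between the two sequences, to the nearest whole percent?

Mismatches at positions 2, 3, 5, 11, 12, 22, 23, 26 (1-based): 8 of 30.
Identical positions: 22/30 = 73.33% → 73%.

73%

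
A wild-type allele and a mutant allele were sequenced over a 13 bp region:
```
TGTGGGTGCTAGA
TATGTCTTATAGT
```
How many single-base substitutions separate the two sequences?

6

Comparing position by position, 6 bases differ: 2 (G/A), 5 (G/T), 6 (G/C), 8 (G/T), 9 (C/A), 13 (A/T).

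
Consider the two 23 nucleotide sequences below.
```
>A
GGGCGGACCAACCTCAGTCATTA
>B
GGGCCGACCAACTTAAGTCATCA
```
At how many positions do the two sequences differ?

4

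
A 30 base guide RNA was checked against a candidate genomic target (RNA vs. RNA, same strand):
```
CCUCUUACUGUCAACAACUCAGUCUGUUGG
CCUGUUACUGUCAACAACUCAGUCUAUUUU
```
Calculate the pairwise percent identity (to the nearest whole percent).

Mismatches at positions 4, 26, 29, 30 (1-based): 4 of 30.
Identical positions: 26/30 = 86.67% → 87%.

87%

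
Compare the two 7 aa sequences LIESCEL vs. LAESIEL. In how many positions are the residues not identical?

Comparing position by position, 2 positions differ: 2 (I/A), 5 (C/I).

2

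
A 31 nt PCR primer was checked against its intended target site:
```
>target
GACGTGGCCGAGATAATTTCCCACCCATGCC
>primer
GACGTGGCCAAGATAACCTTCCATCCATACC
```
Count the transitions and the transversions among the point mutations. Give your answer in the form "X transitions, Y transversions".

6 transitions, 0 transversions

Transitions (purine↔purine or pyrimidine↔pyrimidine): 10 G→A, 17 T→C, 18 T→C, 20 C→T, 24 C→T, 29 G→A.
Transversions (purine↔pyrimidine): none.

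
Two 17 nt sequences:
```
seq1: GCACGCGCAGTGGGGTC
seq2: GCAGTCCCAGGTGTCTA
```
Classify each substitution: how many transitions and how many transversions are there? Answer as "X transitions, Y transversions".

0 transitions, 8 transversions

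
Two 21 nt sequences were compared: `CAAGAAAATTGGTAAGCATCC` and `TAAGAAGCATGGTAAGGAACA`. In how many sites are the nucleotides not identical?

7

The sequences differ at sites 1, 7, 8, 9, 17, 19, 21 (1-based) — 7 in total.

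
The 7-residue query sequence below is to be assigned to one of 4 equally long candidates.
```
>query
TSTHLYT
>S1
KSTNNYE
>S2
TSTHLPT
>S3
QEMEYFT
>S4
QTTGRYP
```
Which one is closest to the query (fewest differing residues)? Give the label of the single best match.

S1 differs at 4 residues; S2 differs at 1 residue; S3 differs at 6 residues; S4 differs at 5 residues. The closest is S2.

S2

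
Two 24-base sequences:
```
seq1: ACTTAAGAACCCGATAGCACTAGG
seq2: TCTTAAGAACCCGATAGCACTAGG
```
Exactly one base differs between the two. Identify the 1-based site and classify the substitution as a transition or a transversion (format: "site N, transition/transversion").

site 1, transversion

Site 1 changes A→T. A is a purine and T is a pyrimidine, so this is a transversion.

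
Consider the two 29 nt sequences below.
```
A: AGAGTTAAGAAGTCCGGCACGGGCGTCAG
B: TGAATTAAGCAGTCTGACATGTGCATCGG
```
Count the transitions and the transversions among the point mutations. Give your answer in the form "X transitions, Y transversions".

Mismatches (1-based):
base 1: A→T (purine→pyrimidine, transversion)
base 4: G→A (purine→purine, transition)
base 10: A→C (purine→pyrimidine, transversion)
base 15: C→T (pyrimidine→pyrimidine, transition)
base 17: G→A (purine→purine, transition)
base 20: C→T (pyrimidine→pyrimidine, transition)
base 22: G→T (purine→pyrimidine, transversion)
base 25: G→A (purine→purine, transition)
base 28: A→G (purine→purine, transition)

6 transitions, 3 transversions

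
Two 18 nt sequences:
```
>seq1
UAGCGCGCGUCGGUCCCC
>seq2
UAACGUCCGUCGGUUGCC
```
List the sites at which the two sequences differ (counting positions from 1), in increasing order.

3, 6, 7, 15, 16

Differences at site 3 (G→A), site 6 (C→U), site 7 (G→C), site 15 (C→U), site 16 (C→G).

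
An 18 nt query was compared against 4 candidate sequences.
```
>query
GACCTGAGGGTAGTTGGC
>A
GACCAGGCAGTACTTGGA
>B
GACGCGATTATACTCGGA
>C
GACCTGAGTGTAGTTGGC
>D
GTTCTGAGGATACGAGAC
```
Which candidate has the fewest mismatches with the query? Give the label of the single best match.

Hamming distances to query — A: 6; B: 8; C: 1; D: 7.
Smallest is C with 1 mismatch.

C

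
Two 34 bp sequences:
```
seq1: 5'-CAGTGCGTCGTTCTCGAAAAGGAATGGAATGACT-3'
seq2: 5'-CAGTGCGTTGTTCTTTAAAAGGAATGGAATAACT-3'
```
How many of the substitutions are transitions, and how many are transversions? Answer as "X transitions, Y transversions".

3 transitions, 1 transversion

Transitions (purine↔purine or pyrimidine↔pyrimidine): 9 C→T, 15 C→T, 31 G→A.
Transversions (purine↔pyrimidine): 16 G→T.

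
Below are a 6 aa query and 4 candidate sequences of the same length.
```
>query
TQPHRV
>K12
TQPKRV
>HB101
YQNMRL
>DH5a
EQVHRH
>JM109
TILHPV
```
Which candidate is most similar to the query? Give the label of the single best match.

K12 differs at 1 residue; HB101 differs at 4 residues; DH5a differs at 3 residues; JM109 differs at 3 residues. The closest is K12.

K12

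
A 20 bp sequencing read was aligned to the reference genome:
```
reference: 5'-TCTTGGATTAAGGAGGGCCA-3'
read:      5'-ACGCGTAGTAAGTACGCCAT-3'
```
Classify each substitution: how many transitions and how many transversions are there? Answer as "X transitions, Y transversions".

Mismatches (1-based):
position 1: T→A (pyrimidine→purine, transversion)
position 3: T→G (pyrimidine→purine, transversion)
position 4: T→C (pyrimidine→pyrimidine, transition)
position 6: G→T (purine→pyrimidine, transversion)
position 8: T→G (pyrimidine→purine, transversion)
position 13: G→T (purine→pyrimidine, transversion)
position 15: G→C (purine→pyrimidine, transversion)
position 17: G→C (purine→pyrimidine, transversion)
position 19: C→A (pyrimidine→purine, transversion)
position 20: A→T (purine→pyrimidine, transversion)

1 transition, 9 transversions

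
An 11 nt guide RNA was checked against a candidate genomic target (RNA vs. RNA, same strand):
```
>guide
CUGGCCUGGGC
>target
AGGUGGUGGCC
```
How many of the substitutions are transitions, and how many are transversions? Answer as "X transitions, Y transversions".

0 transitions, 6 transversions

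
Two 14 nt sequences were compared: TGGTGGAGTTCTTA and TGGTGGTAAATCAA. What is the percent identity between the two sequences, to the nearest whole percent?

50%

Mismatches at positions 7, 8, 9, 10, 11, 12, 13 (1-based): 7 of 14.
Identical positions: 7/14 = 50% → 50%.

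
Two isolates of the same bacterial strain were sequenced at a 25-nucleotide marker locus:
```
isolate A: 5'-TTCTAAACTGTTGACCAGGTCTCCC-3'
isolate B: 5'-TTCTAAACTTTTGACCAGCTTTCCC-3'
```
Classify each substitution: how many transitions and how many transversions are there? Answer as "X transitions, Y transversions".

1 transition, 2 transversions

Transitions (purine↔purine or pyrimidine↔pyrimidine): 21 C→T.
Transversions (purine↔pyrimidine): 10 G→T, 19 G→C.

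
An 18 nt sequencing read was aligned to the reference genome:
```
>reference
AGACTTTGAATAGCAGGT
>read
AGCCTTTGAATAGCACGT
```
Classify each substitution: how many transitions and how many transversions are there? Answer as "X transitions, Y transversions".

Mismatches (1-based):
position 3: A→C (purine→pyrimidine, transversion)
position 16: G→C (purine→pyrimidine, transversion)

0 transitions, 2 transversions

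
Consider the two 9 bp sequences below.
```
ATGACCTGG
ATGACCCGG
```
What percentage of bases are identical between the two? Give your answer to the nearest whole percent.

89%

Mismatch at position 7 (1-based): 1 of 9.
Identical positions: 8/9 = 88.89% → 89%.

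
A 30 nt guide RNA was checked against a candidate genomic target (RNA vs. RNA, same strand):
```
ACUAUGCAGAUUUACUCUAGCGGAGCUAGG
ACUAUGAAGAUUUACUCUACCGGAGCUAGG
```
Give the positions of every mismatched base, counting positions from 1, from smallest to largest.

Scanning 1-based: 7: C/A; 20: G/C.

7, 20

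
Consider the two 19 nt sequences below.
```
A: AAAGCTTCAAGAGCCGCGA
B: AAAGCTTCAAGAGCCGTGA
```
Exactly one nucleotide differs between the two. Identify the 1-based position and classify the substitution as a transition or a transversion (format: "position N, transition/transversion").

position 17, transition

Position 17 changes C→T. C is a pyrimidine and T is a pyrimidine, so this is a transition.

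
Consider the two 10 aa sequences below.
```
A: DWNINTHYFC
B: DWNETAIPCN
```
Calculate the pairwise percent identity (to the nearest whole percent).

Mismatches at positions 4, 5, 6, 7, 8, 9, 10 (1-based): 7 of 10.
Identical positions: 3/10 = 30% → 30%.

30%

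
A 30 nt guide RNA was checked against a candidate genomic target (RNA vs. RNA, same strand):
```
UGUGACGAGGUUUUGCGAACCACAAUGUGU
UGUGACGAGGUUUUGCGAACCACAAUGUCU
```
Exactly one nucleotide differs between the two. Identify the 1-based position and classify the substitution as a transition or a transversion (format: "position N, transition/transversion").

position 29, transversion

Position 29 changes G→C. G is a purine and C is a pyrimidine, so this is a transversion.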